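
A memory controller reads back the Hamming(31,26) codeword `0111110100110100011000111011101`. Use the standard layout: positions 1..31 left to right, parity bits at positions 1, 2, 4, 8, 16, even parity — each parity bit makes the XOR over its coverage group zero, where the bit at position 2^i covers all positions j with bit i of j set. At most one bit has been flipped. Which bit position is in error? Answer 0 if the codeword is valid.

s1: b1⊕b3⊕b5⊕b7⊕b9⊕b11⊕b13⊕b15⊕b17⊕b19⊕b21⊕b23⊕b25⊕b27⊕b29⊕b31 = 0⊕1⊕1⊕0⊕0⊕1⊕0⊕0⊕0⊕1⊕0⊕1⊕1⊕1⊕1⊕1 = 1
s2: b2⊕b3⊕b6⊕b7⊕b10⊕b11⊕b14⊕b15⊕b18⊕b19⊕b22⊕b23⊕b26⊕b27⊕b30⊕b31 = 1⊕1⊕1⊕0⊕0⊕1⊕1⊕0⊕1⊕1⊕0⊕1⊕0⊕1⊕0⊕1 = 0
s4: b4⊕b5⊕b6⊕b7⊕b12⊕b13⊕b14⊕b15⊕b20⊕b21⊕b22⊕b23⊕b28⊕b29⊕b30⊕b31 = 1⊕1⊕1⊕0⊕1⊕0⊕1⊕0⊕0⊕0⊕0⊕1⊕1⊕1⊕0⊕1 = 1
s8: b8⊕b9⊕b10⊕b11⊕b12⊕b13⊕b14⊕b15⊕b24⊕b25⊕b26⊕b27⊕b28⊕b29⊕b30⊕b31 = 1⊕0⊕0⊕1⊕1⊕0⊕1⊕0⊕1⊕1⊕0⊕1⊕1⊕1⊕0⊕1 = 0
s16: b16⊕b17⊕b18⊕b19⊕b20⊕b21⊕b22⊕b23⊕b24⊕b25⊕b26⊕b27⊕b28⊕b29⊕b30⊕b31 = 0⊕0⊕1⊕1⊕0⊕0⊕0⊕1⊕1⊕1⊕0⊕1⊕1⊕1⊕0⊕1 = 1
Syndrome (s16...s1) = 10101 → position 21.

21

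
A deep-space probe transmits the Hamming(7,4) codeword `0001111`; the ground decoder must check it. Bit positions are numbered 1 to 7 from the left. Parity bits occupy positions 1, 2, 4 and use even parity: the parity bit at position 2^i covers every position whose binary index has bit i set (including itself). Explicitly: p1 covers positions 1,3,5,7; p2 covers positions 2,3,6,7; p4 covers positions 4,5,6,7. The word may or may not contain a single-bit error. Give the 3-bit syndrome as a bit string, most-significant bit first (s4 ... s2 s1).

s1: b1⊕b3⊕b5⊕b7 = 0⊕0⊕1⊕1 = 0
s2: b2⊕b3⊕b6⊕b7 = 0⊕0⊕1⊕1 = 0
s4: b4⊕b5⊕b6⊕b7 = 1⊕1⊕1⊕1 = 0
Syndrome (s4...s1) = 000 → position 0 (no error).

000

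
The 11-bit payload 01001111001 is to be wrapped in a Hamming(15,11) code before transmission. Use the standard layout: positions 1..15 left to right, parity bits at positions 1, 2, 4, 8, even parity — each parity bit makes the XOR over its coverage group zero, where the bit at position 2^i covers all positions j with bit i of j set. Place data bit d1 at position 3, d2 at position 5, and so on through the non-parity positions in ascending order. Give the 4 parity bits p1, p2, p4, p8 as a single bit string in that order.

Place data bits at non-power-of-two positions: b3=0, b5=1, b6=0, b7=0, b9=1, b10=1, b11=1, b12=1, b13=0, b14=0, b15=1.
p1 = XOR of data positions {3,5,7,9,11,13,15} = 0⊕1⊕0⊕1⊕1⊕0⊕1 = 0
p2 = XOR of data positions {3,6,7,10,11,14,15} = 0⊕0⊕0⊕1⊕1⊕0⊕1 = 1
p4 = XOR of data positions {5,6,7,12,13,14,15} = 1⊕0⊕0⊕1⊕0⊕0⊕1 = 1
p8 = XOR of data positions {9,10,11,12,13,14,15} = 1⊕1⊕1⊕1⊕0⊕0⊕1 = 1
Parity bits p1,p2,p4,p8 = 0111

0111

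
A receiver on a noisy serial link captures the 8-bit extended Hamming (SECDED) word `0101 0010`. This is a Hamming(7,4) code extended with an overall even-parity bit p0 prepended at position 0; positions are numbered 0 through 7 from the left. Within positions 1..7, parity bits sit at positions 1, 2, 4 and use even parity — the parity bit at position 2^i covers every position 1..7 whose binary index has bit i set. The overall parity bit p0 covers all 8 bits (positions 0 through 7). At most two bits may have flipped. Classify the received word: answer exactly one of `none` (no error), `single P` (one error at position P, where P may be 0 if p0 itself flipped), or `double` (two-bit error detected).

s1: b1⊕b3⊕b5⊕b7 = 1⊕1⊕0⊕0 = 0
s2: b2⊕b3⊕b6⊕b7 = 0⊕1⊕1⊕0 = 0
s4: b4⊕b5⊕b6⊕b7 = 0⊕0⊕1⊕0 = 1
Syndrome (s4...s1) = 100 → position 4.
Overall parity (XOR of all 8 bits, including p0): 0⊕1⊕0⊕1⊕0⊕0⊕1⊕0 = 1
Overall=1, syndrome position=4 → single-bit error at position 4.

single 4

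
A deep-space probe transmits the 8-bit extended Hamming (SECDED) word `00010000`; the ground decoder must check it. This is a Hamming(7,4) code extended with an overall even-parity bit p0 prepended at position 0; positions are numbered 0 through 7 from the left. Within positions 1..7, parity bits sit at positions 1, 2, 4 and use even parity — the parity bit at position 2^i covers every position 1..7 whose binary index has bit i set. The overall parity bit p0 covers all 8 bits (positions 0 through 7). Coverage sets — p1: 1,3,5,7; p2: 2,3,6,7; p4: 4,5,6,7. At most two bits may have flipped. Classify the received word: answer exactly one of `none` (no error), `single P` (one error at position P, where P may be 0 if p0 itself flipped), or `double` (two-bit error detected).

single 3

s1: b1⊕b3⊕b5⊕b7 = 0⊕1⊕0⊕0 = 1
s2: b2⊕b3⊕b6⊕b7 = 0⊕1⊕0⊕0 = 1
s4: b4⊕b5⊕b6⊕b7 = 0⊕0⊕0⊕0 = 0
Syndrome (s4...s1) = 011 → position 3.
Overall parity (XOR of all 8 bits, including p0): 0⊕0⊕0⊕1⊕0⊕0⊕0⊕0 = 1
Overall=1, syndrome position=3 → single-bit error at position 3.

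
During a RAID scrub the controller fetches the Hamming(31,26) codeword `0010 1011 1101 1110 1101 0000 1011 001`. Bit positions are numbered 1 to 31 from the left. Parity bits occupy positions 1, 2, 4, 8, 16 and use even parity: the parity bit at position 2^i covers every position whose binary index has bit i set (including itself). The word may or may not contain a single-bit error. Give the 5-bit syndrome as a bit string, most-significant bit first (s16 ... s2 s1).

11100

s1: b1⊕b3⊕b5⊕b7⊕b9⊕b11⊕b13⊕b15⊕b17⊕b19⊕b21⊕b23⊕b25⊕b27⊕b29⊕b31 = 0⊕1⊕1⊕1⊕1⊕0⊕1⊕1⊕1⊕0⊕0⊕0⊕1⊕1⊕0⊕1 = 0
s2: b2⊕b3⊕b6⊕b7⊕b10⊕b11⊕b14⊕b15⊕b18⊕b19⊕b22⊕b23⊕b26⊕b27⊕b30⊕b31 = 0⊕1⊕0⊕1⊕1⊕0⊕1⊕1⊕1⊕0⊕0⊕0⊕0⊕1⊕0⊕1 = 0
s4: b4⊕b5⊕b6⊕b7⊕b12⊕b13⊕b14⊕b15⊕b20⊕b21⊕b22⊕b23⊕b28⊕b29⊕b30⊕b31 = 0⊕1⊕0⊕1⊕1⊕1⊕1⊕1⊕1⊕0⊕0⊕0⊕1⊕0⊕0⊕1 = 1
s8: b8⊕b9⊕b10⊕b11⊕b12⊕b13⊕b14⊕b15⊕b24⊕b25⊕b26⊕b27⊕b28⊕b29⊕b30⊕b31 = 1⊕1⊕1⊕0⊕1⊕1⊕1⊕1⊕0⊕1⊕0⊕1⊕1⊕0⊕0⊕1 = 1
s16: b16⊕b17⊕b18⊕b19⊕b20⊕b21⊕b22⊕b23⊕b24⊕b25⊕b26⊕b27⊕b28⊕b29⊕b30⊕b31 = 0⊕1⊕1⊕0⊕1⊕0⊕0⊕0⊕0⊕1⊕0⊕1⊕1⊕0⊕0⊕1 = 1
Syndrome (s16...s1) = 11100 → position 28.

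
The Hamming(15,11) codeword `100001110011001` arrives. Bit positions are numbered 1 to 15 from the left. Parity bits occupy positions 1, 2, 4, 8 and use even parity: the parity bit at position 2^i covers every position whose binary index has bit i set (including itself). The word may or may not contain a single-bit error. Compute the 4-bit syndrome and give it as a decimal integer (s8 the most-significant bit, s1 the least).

0

s1: b1⊕b3⊕b5⊕b7⊕b9⊕b11⊕b13⊕b15 = 1⊕0⊕0⊕1⊕0⊕1⊕0⊕1 = 0
s2: b2⊕b3⊕b6⊕b7⊕b10⊕b11⊕b14⊕b15 = 0⊕0⊕1⊕1⊕0⊕1⊕0⊕1 = 0
s4: b4⊕b5⊕b6⊕b7⊕b12⊕b13⊕b14⊕b15 = 0⊕0⊕1⊕1⊕1⊕0⊕0⊕1 = 0
s8: b8⊕b9⊕b10⊕b11⊕b12⊕b13⊕b14⊕b15 = 1⊕0⊕0⊕1⊕1⊕0⊕0⊕1 = 0
Syndrome (s8...s1) = 0000 → position 0 (no error).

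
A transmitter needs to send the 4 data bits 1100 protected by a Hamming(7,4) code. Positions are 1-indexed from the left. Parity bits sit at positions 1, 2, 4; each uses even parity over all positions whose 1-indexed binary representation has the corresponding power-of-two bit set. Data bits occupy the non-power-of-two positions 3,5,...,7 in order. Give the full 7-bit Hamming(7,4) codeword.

Place data bits at non-power-of-two positions: b3=1, b5=1, b6=0, b7=0.
p1 = XOR of data positions {3,5,7} = 1⊕1⊕0 = 0
p2 = XOR of data positions {3,6,7} = 1⊕0⊕0 = 1
p4 = XOR of data positions {5,6,7} = 1⊕0⊕0 = 1
Codeword b1..b7 = 0111100

0111100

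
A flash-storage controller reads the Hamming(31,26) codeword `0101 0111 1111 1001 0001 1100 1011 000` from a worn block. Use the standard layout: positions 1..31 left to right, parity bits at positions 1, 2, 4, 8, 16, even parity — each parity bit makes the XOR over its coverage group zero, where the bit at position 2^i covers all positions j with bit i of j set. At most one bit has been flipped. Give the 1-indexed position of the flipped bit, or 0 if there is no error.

31

s1: b1⊕b3⊕b5⊕b7⊕b9⊕b11⊕b13⊕b15⊕b17⊕b19⊕b21⊕b23⊕b25⊕b27⊕b29⊕b31 = 0⊕0⊕0⊕1⊕1⊕1⊕1⊕0⊕0⊕0⊕1⊕0⊕1⊕1⊕0⊕0 = 1
s2: b2⊕b3⊕b6⊕b7⊕b10⊕b11⊕b14⊕b15⊕b18⊕b19⊕b22⊕b23⊕b26⊕b27⊕b30⊕b31 = 1⊕0⊕1⊕1⊕1⊕1⊕0⊕0⊕0⊕0⊕1⊕0⊕0⊕1⊕0⊕0 = 1
s4: b4⊕b5⊕b6⊕b7⊕b12⊕b13⊕b14⊕b15⊕b20⊕b21⊕b22⊕b23⊕b28⊕b29⊕b30⊕b31 = 1⊕0⊕1⊕1⊕1⊕1⊕0⊕0⊕1⊕1⊕1⊕0⊕1⊕0⊕0⊕0 = 1
s8: b8⊕b9⊕b10⊕b11⊕b12⊕b13⊕b14⊕b15⊕b24⊕b25⊕b26⊕b27⊕b28⊕b29⊕b30⊕b31 = 1⊕1⊕1⊕1⊕1⊕1⊕0⊕0⊕0⊕1⊕0⊕1⊕1⊕0⊕0⊕0 = 1
s16: b16⊕b17⊕b18⊕b19⊕b20⊕b21⊕b22⊕b23⊕b24⊕b25⊕b26⊕b27⊕b28⊕b29⊕b30⊕b31 = 1⊕0⊕0⊕0⊕1⊕1⊕1⊕0⊕0⊕1⊕0⊕1⊕1⊕0⊕0⊕0 = 1
Syndrome (s16...s1) = 11111 → position 31.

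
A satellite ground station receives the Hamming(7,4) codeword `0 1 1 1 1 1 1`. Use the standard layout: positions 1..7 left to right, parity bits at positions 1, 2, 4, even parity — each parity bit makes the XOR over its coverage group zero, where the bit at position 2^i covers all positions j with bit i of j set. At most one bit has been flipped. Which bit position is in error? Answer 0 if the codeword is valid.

1

s1: b1⊕b3⊕b5⊕b7 = 0⊕1⊕1⊕1 = 1
s2: b2⊕b3⊕b6⊕b7 = 1⊕1⊕1⊕1 = 0
s4: b4⊕b5⊕b6⊕b7 = 1⊕1⊕1⊕1 = 0
Syndrome (s4...s1) = 001 → position 1.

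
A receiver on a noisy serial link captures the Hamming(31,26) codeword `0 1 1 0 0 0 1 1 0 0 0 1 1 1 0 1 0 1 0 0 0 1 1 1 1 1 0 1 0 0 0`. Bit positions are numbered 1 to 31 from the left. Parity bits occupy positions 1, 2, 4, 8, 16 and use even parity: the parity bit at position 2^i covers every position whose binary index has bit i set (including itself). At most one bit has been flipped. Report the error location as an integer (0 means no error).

5

s1: b1⊕b3⊕b5⊕b7⊕b9⊕b11⊕b13⊕b15⊕b17⊕b19⊕b21⊕b23⊕b25⊕b27⊕b29⊕b31 = 0⊕1⊕0⊕1⊕0⊕0⊕1⊕0⊕0⊕0⊕0⊕1⊕1⊕0⊕0⊕0 = 1
s2: b2⊕b3⊕b6⊕b7⊕b10⊕b11⊕b14⊕b15⊕b18⊕b19⊕b22⊕b23⊕b26⊕b27⊕b30⊕b31 = 1⊕1⊕0⊕1⊕0⊕0⊕1⊕0⊕1⊕0⊕1⊕1⊕1⊕0⊕0⊕0 = 0
s4: b4⊕b5⊕b6⊕b7⊕b12⊕b13⊕b14⊕b15⊕b20⊕b21⊕b22⊕b23⊕b28⊕b29⊕b30⊕b31 = 0⊕0⊕0⊕1⊕1⊕1⊕1⊕0⊕0⊕0⊕1⊕1⊕1⊕0⊕0⊕0 = 1
s8: b8⊕b9⊕b10⊕b11⊕b12⊕b13⊕b14⊕b15⊕b24⊕b25⊕b26⊕b27⊕b28⊕b29⊕b30⊕b31 = 1⊕0⊕0⊕0⊕1⊕1⊕1⊕0⊕1⊕1⊕1⊕0⊕1⊕0⊕0⊕0 = 0
s16: b16⊕b17⊕b18⊕b19⊕b20⊕b21⊕b22⊕b23⊕b24⊕b25⊕b26⊕b27⊕b28⊕b29⊕b30⊕b31 = 1⊕0⊕1⊕0⊕0⊕0⊕1⊕1⊕1⊕1⊕1⊕0⊕1⊕0⊕0⊕0 = 0
Syndrome (s16...s1) = 00101 → position 5.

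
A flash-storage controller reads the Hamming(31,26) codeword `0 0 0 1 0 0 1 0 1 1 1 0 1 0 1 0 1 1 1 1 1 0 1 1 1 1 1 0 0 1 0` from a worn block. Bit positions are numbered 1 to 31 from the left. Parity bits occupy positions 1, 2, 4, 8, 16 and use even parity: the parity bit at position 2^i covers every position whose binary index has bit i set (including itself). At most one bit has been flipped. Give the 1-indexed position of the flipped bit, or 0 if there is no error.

17

s1: b1⊕b3⊕b5⊕b7⊕b9⊕b11⊕b13⊕b15⊕b17⊕b19⊕b21⊕b23⊕b25⊕b27⊕b29⊕b31 = 0⊕0⊕0⊕1⊕1⊕1⊕1⊕1⊕1⊕1⊕1⊕1⊕1⊕1⊕0⊕0 = 1
s2: b2⊕b3⊕b6⊕b7⊕b10⊕b11⊕b14⊕b15⊕b18⊕b19⊕b22⊕b23⊕b26⊕b27⊕b30⊕b31 = 0⊕0⊕0⊕1⊕1⊕1⊕0⊕1⊕1⊕1⊕0⊕1⊕1⊕1⊕1⊕0 = 0
s4: b4⊕b5⊕b6⊕b7⊕b12⊕b13⊕b14⊕b15⊕b20⊕b21⊕b22⊕b23⊕b28⊕b29⊕b30⊕b31 = 1⊕0⊕0⊕1⊕0⊕1⊕0⊕1⊕1⊕1⊕0⊕1⊕0⊕0⊕1⊕0 = 0
s8: b8⊕b9⊕b10⊕b11⊕b12⊕b13⊕b14⊕b15⊕b24⊕b25⊕b26⊕b27⊕b28⊕b29⊕b30⊕b31 = 0⊕1⊕1⊕1⊕0⊕1⊕0⊕1⊕1⊕1⊕1⊕1⊕0⊕0⊕1⊕0 = 0
s16: b16⊕b17⊕b18⊕b19⊕b20⊕b21⊕b22⊕b23⊕b24⊕b25⊕b26⊕b27⊕b28⊕b29⊕b30⊕b31 = 0⊕1⊕1⊕1⊕1⊕1⊕0⊕1⊕1⊕1⊕1⊕1⊕0⊕0⊕1⊕0 = 1
Syndrome (s16...s1) = 10001 → position 17.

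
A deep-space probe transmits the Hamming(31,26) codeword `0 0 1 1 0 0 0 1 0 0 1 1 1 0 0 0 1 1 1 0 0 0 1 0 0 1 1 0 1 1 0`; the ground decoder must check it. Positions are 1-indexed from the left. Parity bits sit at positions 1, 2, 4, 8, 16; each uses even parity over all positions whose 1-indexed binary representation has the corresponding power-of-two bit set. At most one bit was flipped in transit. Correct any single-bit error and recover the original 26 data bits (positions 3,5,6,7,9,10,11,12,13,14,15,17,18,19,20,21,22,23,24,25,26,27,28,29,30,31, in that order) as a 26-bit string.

10000011100111000100110110

s1: b1⊕b3⊕b5⊕b7⊕b9⊕b11⊕b13⊕b15⊕b17⊕b19⊕b21⊕b23⊕b25⊕b27⊕b29⊕b31 = 0⊕1⊕0⊕0⊕0⊕1⊕1⊕0⊕1⊕1⊕0⊕1⊕0⊕1⊕1⊕0 = 0
s2: b2⊕b3⊕b6⊕b7⊕b10⊕b11⊕b14⊕b15⊕b18⊕b19⊕b22⊕b23⊕b26⊕b27⊕b30⊕b31 = 0⊕1⊕0⊕0⊕0⊕1⊕0⊕0⊕1⊕1⊕0⊕1⊕1⊕1⊕1⊕0 = 0
s4: b4⊕b5⊕b6⊕b7⊕b12⊕b13⊕b14⊕b15⊕b20⊕b21⊕b22⊕b23⊕b28⊕b29⊕b30⊕b31 = 1⊕0⊕0⊕0⊕1⊕1⊕0⊕0⊕0⊕0⊕0⊕1⊕0⊕1⊕1⊕0 = 0
s8: b8⊕b9⊕b10⊕b11⊕b12⊕b13⊕b14⊕b15⊕b24⊕b25⊕b26⊕b27⊕b28⊕b29⊕b30⊕b31 = 1⊕0⊕0⊕1⊕1⊕1⊕0⊕0⊕0⊕0⊕1⊕1⊕0⊕1⊕1⊕0 = 0
s16: b16⊕b17⊕b18⊕b19⊕b20⊕b21⊕b22⊕b23⊕b24⊕b25⊕b26⊕b27⊕b28⊕b29⊕b30⊕b31 = 0⊕1⊕1⊕1⊕0⊕0⊕0⊕1⊕0⊕0⊕1⊕1⊕0⊕1⊕1⊕0 = 0
Syndrome (s16...s1) = 00000 → position 0 (no error).
No correction needed.
Data bits at positions 3,5,6,7,9,10,11,12,13,14,15,17,18,19,20,21,22,23,24,25,26,27,28,29,30,31: 10000011100111000100110110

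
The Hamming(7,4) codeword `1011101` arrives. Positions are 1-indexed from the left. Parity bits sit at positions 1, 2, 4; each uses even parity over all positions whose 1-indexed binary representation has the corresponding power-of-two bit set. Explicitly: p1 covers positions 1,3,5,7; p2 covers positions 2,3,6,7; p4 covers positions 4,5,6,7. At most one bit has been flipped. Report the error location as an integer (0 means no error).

4

s1: b1⊕b3⊕b5⊕b7 = 1⊕1⊕1⊕1 = 0
s2: b2⊕b3⊕b6⊕b7 = 0⊕1⊕0⊕1 = 0
s4: b4⊕b5⊕b6⊕b7 = 1⊕1⊕0⊕1 = 1
Syndrome (s4...s1) = 100 → position 4.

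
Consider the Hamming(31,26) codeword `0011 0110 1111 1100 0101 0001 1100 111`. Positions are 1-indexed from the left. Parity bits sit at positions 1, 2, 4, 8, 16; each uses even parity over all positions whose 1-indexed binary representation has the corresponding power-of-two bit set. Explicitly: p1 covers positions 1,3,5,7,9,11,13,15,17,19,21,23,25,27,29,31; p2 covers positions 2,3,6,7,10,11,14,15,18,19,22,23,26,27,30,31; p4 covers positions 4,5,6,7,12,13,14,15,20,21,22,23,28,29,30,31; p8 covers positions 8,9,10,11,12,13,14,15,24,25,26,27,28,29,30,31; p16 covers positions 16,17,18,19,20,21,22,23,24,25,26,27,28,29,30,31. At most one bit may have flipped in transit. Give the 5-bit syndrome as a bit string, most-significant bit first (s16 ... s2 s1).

00000

s1: b1⊕b3⊕b5⊕b7⊕b9⊕b11⊕b13⊕b15⊕b17⊕b19⊕b21⊕b23⊕b25⊕b27⊕b29⊕b31 = 0⊕1⊕0⊕1⊕1⊕1⊕1⊕0⊕0⊕0⊕0⊕0⊕1⊕0⊕1⊕1 = 0
s2: b2⊕b3⊕b6⊕b7⊕b10⊕b11⊕b14⊕b15⊕b18⊕b19⊕b22⊕b23⊕b26⊕b27⊕b30⊕b31 = 0⊕1⊕1⊕1⊕1⊕1⊕1⊕0⊕1⊕0⊕0⊕0⊕1⊕0⊕1⊕1 = 0
s4: b4⊕b5⊕b6⊕b7⊕b12⊕b13⊕b14⊕b15⊕b20⊕b21⊕b22⊕b23⊕b28⊕b29⊕b30⊕b31 = 1⊕0⊕1⊕1⊕1⊕1⊕1⊕0⊕1⊕0⊕0⊕0⊕0⊕1⊕1⊕1 = 0
s8: b8⊕b9⊕b10⊕b11⊕b12⊕b13⊕b14⊕b15⊕b24⊕b25⊕b26⊕b27⊕b28⊕b29⊕b30⊕b31 = 0⊕1⊕1⊕1⊕1⊕1⊕1⊕0⊕1⊕1⊕1⊕0⊕0⊕1⊕1⊕1 = 0
s16: b16⊕b17⊕b18⊕b19⊕b20⊕b21⊕b22⊕b23⊕b24⊕b25⊕b26⊕b27⊕b28⊕b29⊕b30⊕b31 = 0⊕0⊕1⊕0⊕1⊕0⊕0⊕0⊕1⊕1⊕1⊕0⊕0⊕1⊕1⊕1 = 0
Syndrome (s16...s1) = 00000 → position 0 (no error).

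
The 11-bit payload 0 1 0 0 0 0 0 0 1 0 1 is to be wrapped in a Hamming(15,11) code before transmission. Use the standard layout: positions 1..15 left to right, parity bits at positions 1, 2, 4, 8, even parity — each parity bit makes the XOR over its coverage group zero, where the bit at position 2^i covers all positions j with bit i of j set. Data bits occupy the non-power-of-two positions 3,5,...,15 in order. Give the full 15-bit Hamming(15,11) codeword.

Place data bits at non-power-of-two positions: b3=0, b5=1, b6=0, b7=0, b9=0, b10=0, b11=0, b12=0, b13=1, b14=0, b15=1.
p1 = XOR of data positions {3,5,7,9,11,13,15} = 0⊕1⊕0⊕0⊕0⊕1⊕1 = 1
p2 = XOR of data positions {3,6,7,10,11,14,15} = 0⊕0⊕0⊕0⊕0⊕0⊕1 = 1
p4 = XOR of data positions {5,6,7,12,13,14,15} = 1⊕0⊕0⊕0⊕1⊕0⊕1 = 1
p8 = XOR of data positions {9,10,11,12,13,14,15} = 0⊕0⊕0⊕0⊕1⊕0⊕1 = 0
Codeword b1..b15 = 110110000000101

110110000000101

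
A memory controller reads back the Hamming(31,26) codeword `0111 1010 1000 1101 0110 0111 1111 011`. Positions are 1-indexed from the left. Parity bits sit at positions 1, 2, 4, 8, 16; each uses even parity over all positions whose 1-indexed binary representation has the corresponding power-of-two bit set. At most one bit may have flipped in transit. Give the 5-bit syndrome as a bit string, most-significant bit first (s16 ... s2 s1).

00000

s1: b1⊕b3⊕b5⊕b7⊕b9⊕b11⊕b13⊕b15⊕b17⊕b19⊕b21⊕b23⊕b25⊕b27⊕b29⊕b31 = 0⊕1⊕1⊕1⊕1⊕0⊕1⊕0⊕0⊕1⊕0⊕1⊕1⊕1⊕0⊕1 = 0
s2: b2⊕b3⊕b6⊕b7⊕b10⊕b11⊕b14⊕b15⊕b18⊕b19⊕b22⊕b23⊕b26⊕b27⊕b30⊕b31 = 1⊕1⊕0⊕1⊕0⊕0⊕1⊕0⊕1⊕1⊕1⊕1⊕1⊕1⊕1⊕1 = 0
s4: b4⊕b5⊕b6⊕b7⊕b12⊕b13⊕b14⊕b15⊕b20⊕b21⊕b22⊕b23⊕b28⊕b29⊕b30⊕b31 = 1⊕1⊕0⊕1⊕0⊕1⊕1⊕0⊕0⊕0⊕1⊕1⊕1⊕0⊕1⊕1 = 0
s8: b8⊕b9⊕b10⊕b11⊕b12⊕b13⊕b14⊕b15⊕b24⊕b25⊕b26⊕b27⊕b28⊕b29⊕b30⊕b31 = 0⊕1⊕0⊕0⊕0⊕1⊕1⊕0⊕1⊕1⊕1⊕1⊕1⊕0⊕1⊕1 = 0
s16: b16⊕b17⊕b18⊕b19⊕b20⊕b21⊕b22⊕b23⊕b24⊕b25⊕b26⊕b27⊕b28⊕b29⊕b30⊕b31 = 1⊕0⊕1⊕1⊕0⊕0⊕1⊕1⊕1⊕1⊕1⊕1⊕1⊕0⊕1⊕1 = 0
Syndrome (s16...s1) = 00000 → position 0 (no error).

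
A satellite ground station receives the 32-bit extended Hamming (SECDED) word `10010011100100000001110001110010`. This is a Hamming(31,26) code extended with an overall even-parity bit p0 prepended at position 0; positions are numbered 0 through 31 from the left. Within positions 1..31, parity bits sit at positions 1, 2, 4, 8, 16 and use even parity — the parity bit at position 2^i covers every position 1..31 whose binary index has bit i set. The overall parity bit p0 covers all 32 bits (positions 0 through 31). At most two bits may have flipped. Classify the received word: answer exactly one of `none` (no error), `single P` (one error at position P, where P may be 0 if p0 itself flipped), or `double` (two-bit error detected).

single 21

s1: b1⊕b3⊕b5⊕b7⊕b9⊕b11⊕b13⊕b15⊕b17⊕b19⊕b21⊕b23⊕b25⊕b27⊕b29⊕b31 = 0⊕1⊕0⊕1⊕0⊕1⊕0⊕0⊕0⊕1⊕1⊕0⊕1⊕1⊕0⊕0 = 1
s2: b2⊕b3⊕b6⊕b7⊕b10⊕b11⊕b14⊕b15⊕b18⊕b19⊕b22⊕b23⊕b26⊕b27⊕b30⊕b31 = 0⊕1⊕1⊕1⊕0⊕1⊕0⊕0⊕0⊕1⊕0⊕0⊕1⊕1⊕1⊕0 = 0
s4: b4⊕b5⊕b6⊕b7⊕b12⊕b13⊕b14⊕b15⊕b20⊕b21⊕b22⊕b23⊕b28⊕b29⊕b30⊕b31 = 0⊕0⊕1⊕1⊕0⊕0⊕0⊕0⊕1⊕1⊕0⊕0⊕0⊕0⊕1⊕0 = 1
s8: b8⊕b9⊕b10⊕b11⊕b12⊕b13⊕b14⊕b15⊕b24⊕b25⊕b26⊕b27⊕b28⊕b29⊕b30⊕b31 = 1⊕0⊕0⊕1⊕0⊕0⊕0⊕0⊕0⊕1⊕1⊕1⊕0⊕0⊕1⊕0 = 0
s16: b16⊕b17⊕b18⊕b19⊕b20⊕b21⊕b22⊕b23⊕b24⊕b25⊕b26⊕b27⊕b28⊕b29⊕b30⊕b31 = 0⊕0⊕0⊕1⊕1⊕1⊕0⊕0⊕0⊕1⊕1⊕1⊕0⊕0⊕1⊕0 = 1
Syndrome (s16...s1) = 10101 → position 21.
Overall parity (XOR of all 32 bits, including p0): 1⊕0⊕0⊕1⊕0⊕0⊕1⊕1⊕1⊕0⊕0⊕1⊕0⊕0⊕0⊕0⊕0⊕0⊕0⊕1⊕1⊕1⊕0⊕0⊕0⊕1⊕1⊕1⊕0⊕0⊕1⊕0 = 1
Overall=1, syndrome position=21 → single-bit error at position 21.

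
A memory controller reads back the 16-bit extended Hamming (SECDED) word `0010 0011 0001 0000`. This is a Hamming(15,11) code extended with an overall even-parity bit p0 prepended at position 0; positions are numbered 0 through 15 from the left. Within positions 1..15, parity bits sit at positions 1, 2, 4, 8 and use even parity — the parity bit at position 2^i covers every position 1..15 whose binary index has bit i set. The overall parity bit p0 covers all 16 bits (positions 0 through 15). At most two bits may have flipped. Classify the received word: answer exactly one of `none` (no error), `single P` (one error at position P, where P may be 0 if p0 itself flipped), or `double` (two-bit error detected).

s1: b1⊕b3⊕b5⊕b7⊕b9⊕b11⊕b13⊕b15 = 0⊕0⊕0⊕1⊕0⊕1⊕0⊕0 = 0
s2: b2⊕b3⊕b6⊕b7⊕b10⊕b11⊕b14⊕b15 = 1⊕0⊕1⊕1⊕0⊕1⊕0⊕0 = 0
s4: b4⊕b5⊕b6⊕b7⊕b12⊕b13⊕b14⊕b15 = 0⊕0⊕1⊕1⊕0⊕0⊕0⊕0 = 0
s8: b8⊕b9⊕b10⊕b11⊕b12⊕b13⊕b14⊕b15 = 0⊕0⊕0⊕1⊕0⊕0⊕0⊕0 = 1
Syndrome (s8...s1) = 1000 → position 8.
Overall parity (XOR of all 16 bits, including p0): 0⊕0⊕1⊕0⊕0⊕0⊕1⊕1⊕0⊕0⊕0⊕1⊕0⊕0⊕0⊕0 = 0
Overall=0, syndrome position=8 → double-bit error detected (uncorrectable).

double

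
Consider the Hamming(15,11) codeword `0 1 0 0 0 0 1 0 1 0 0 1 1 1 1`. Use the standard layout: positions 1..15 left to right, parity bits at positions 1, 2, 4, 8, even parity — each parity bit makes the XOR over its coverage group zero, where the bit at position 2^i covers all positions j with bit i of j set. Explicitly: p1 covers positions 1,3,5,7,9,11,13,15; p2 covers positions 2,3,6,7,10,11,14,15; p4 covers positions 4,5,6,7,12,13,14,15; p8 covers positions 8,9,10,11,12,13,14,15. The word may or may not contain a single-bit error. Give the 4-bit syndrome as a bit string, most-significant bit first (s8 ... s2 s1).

1100

s1: b1⊕b3⊕b5⊕b7⊕b9⊕b11⊕b13⊕b15 = 0⊕0⊕0⊕1⊕1⊕0⊕1⊕1 = 0
s2: b2⊕b3⊕b6⊕b7⊕b10⊕b11⊕b14⊕b15 = 1⊕0⊕0⊕1⊕0⊕0⊕1⊕1 = 0
s4: b4⊕b5⊕b6⊕b7⊕b12⊕b13⊕b14⊕b15 = 0⊕0⊕0⊕1⊕1⊕1⊕1⊕1 = 1
s8: b8⊕b9⊕b10⊕b11⊕b12⊕b13⊕b14⊕b15 = 0⊕1⊕0⊕0⊕1⊕1⊕1⊕1 = 1
Syndrome (s8...s1) = 1100 → position 12.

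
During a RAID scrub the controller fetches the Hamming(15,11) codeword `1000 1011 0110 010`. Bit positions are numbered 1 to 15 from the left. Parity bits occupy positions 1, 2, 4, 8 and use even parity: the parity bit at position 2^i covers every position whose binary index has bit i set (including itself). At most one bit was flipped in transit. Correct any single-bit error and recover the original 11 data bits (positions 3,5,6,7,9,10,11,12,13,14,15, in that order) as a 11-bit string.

s1: b1⊕b3⊕b5⊕b7⊕b9⊕b11⊕b13⊕b15 = 1⊕0⊕1⊕1⊕0⊕1⊕0⊕0 = 0
s2: b2⊕b3⊕b6⊕b7⊕b10⊕b11⊕b14⊕b15 = 0⊕0⊕0⊕1⊕1⊕1⊕1⊕0 = 0
s4: b4⊕b5⊕b6⊕b7⊕b12⊕b13⊕b14⊕b15 = 0⊕1⊕0⊕1⊕0⊕0⊕1⊕0 = 1
s8: b8⊕b9⊕b10⊕b11⊕b12⊕b13⊕b14⊕b15 = 1⊕0⊕1⊕1⊕0⊕0⊕1⊕0 = 0
Syndrome (s8...s1) = 0100 → position 4.
Flip bit 4: corrected codeword = 100110110110010
Data bits at positions 3,5,6,7,9,10,11,12,13,14,15: 01010110010

01010110010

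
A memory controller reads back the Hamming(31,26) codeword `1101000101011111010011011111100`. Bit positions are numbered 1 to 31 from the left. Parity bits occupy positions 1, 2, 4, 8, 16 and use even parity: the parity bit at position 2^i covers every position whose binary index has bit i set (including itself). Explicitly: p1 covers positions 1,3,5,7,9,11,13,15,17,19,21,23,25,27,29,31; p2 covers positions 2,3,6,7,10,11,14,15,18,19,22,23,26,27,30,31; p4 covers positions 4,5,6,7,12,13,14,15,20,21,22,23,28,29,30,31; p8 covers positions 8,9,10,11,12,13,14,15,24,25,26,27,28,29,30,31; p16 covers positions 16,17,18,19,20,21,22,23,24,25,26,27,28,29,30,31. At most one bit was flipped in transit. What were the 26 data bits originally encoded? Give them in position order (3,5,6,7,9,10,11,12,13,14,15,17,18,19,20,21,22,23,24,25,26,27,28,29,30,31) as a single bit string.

01000101111010011011111100

s1: b1⊕b3⊕b5⊕b7⊕b9⊕b11⊕b13⊕b15⊕b17⊕b19⊕b21⊕b23⊕b25⊕b27⊕b29⊕b31 = 1⊕0⊕0⊕0⊕0⊕0⊕1⊕1⊕0⊕0⊕1⊕0⊕1⊕1⊕1⊕0 = 1
s2: b2⊕b3⊕b6⊕b7⊕b10⊕b11⊕b14⊕b15⊕b18⊕b19⊕b22⊕b23⊕b26⊕b27⊕b30⊕b31 = 1⊕0⊕0⊕0⊕1⊕0⊕1⊕1⊕1⊕0⊕1⊕0⊕1⊕1⊕0⊕0 = 0
s4: b4⊕b5⊕b6⊕b7⊕b12⊕b13⊕b14⊕b15⊕b20⊕b21⊕b22⊕b23⊕b28⊕b29⊕b30⊕b31 = 1⊕0⊕0⊕0⊕1⊕1⊕1⊕1⊕0⊕1⊕1⊕0⊕1⊕1⊕0⊕0 = 1
s8: b8⊕b9⊕b10⊕b11⊕b12⊕b13⊕b14⊕b15⊕b24⊕b25⊕b26⊕b27⊕b28⊕b29⊕b30⊕b31 = 1⊕0⊕1⊕0⊕1⊕1⊕1⊕1⊕1⊕1⊕1⊕1⊕1⊕1⊕0⊕0 = 0
s16: b16⊕b17⊕b18⊕b19⊕b20⊕b21⊕b22⊕b23⊕b24⊕b25⊕b26⊕b27⊕b28⊕b29⊕b30⊕b31 = 1⊕0⊕1⊕0⊕0⊕1⊕1⊕0⊕1⊕1⊕1⊕1⊕1⊕1⊕0⊕0 = 0
Syndrome (s16...s1) = 00101 → position 5.
Flip bit 5: corrected codeword = 1101100101011111010011011111100
Data bits at positions 3,5,6,7,9,10,11,12,13,14,15,17,18,19,20,21,22,23,24,25,26,27,28,29,30,31: 01000101111010011011111100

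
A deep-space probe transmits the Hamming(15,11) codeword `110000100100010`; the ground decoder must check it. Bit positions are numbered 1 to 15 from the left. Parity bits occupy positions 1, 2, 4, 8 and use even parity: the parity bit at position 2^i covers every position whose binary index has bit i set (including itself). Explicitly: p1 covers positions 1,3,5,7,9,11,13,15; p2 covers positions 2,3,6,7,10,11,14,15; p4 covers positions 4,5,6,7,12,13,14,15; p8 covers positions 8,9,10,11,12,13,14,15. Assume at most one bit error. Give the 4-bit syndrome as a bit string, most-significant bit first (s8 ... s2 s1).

0000

s1: b1⊕b3⊕b5⊕b7⊕b9⊕b11⊕b13⊕b15 = 1⊕0⊕0⊕1⊕0⊕0⊕0⊕0 = 0
s2: b2⊕b3⊕b6⊕b7⊕b10⊕b11⊕b14⊕b15 = 1⊕0⊕0⊕1⊕1⊕0⊕1⊕0 = 0
s4: b4⊕b5⊕b6⊕b7⊕b12⊕b13⊕b14⊕b15 = 0⊕0⊕0⊕1⊕0⊕0⊕1⊕0 = 0
s8: b8⊕b9⊕b10⊕b11⊕b12⊕b13⊕b14⊕b15 = 0⊕0⊕1⊕0⊕0⊕0⊕1⊕0 = 0
Syndrome (s8...s1) = 0000 → position 0 (no error).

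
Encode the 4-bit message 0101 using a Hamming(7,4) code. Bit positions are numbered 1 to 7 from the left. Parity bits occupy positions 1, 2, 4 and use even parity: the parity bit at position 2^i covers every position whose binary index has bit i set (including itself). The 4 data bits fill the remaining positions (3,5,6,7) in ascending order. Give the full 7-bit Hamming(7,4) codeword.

0100101

Place data bits at non-power-of-two positions: b3=0, b5=1, b6=0, b7=1.
p1 = XOR of data positions {3,5,7} = 0⊕1⊕1 = 0
p2 = XOR of data positions {3,6,7} = 0⊕0⊕1 = 1
p4 = XOR of data positions {5,6,7} = 1⊕0⊕1 = 0
Codeword b1..b7 = 0100101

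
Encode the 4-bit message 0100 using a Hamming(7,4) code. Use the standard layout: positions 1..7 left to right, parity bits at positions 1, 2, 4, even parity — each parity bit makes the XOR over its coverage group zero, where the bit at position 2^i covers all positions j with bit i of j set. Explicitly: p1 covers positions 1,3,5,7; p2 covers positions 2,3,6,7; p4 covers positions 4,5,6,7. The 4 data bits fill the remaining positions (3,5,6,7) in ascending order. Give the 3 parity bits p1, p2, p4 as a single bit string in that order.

Place data bits at non-power-of-two positions: b3=0, b5=1, b6=0, b7=0.
p1 = XOR of data positions {3,5,7} = 0⊕1⊕0 = 1
p2 = XOR of data positions {3,6,7} = 0⊕0⊕0 = 0
p4 = XOR of data positions {5,6,7} = 1⊕0⊕0 = 1
Parity bits p1,p2,p4 = 101

101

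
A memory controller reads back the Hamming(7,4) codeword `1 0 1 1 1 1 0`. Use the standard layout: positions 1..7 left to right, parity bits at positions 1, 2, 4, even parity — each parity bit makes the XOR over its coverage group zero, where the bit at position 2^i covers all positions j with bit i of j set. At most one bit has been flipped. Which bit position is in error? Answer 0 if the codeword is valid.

s1: b1⊕b3⊕b5⊕b7 = 1⊕1⊕1⊕0 = 1
s2: b2⊕b3⊕b6⊕b7 = 0⊕1⊕1⊕0 = 0
s4: b4⊕b5⊕b6⊕b7 = 1⊕1⊕1⊕0 = 1
Syndrome (s4...s1) = 101 → position 5.

5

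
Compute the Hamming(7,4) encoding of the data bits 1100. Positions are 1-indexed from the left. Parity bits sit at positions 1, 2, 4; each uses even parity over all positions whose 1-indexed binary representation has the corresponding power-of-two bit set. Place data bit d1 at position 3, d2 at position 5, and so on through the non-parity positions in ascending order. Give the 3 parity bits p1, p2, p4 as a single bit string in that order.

Place data bits at non-power-of-two positions: b3=1, b5=1, b6=0, b7=0.
p1 = XOR of data positions {3,5,7} = 1⊕1⊕0 = 0
p2 = XOR of data positions {3,6,7} = 1⊕0⊕0 = 1
p4 = XOR of data positions {5,6,7} = 1⊕0⊕0 = 1
Parity bits p1,p2,p4 = 011

011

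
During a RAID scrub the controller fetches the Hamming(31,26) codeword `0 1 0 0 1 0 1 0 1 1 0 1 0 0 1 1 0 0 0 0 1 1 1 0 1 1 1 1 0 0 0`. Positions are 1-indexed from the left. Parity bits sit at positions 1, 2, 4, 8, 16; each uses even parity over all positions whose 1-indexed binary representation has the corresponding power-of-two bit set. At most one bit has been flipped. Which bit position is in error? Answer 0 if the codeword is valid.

s1: b1⊕b3⊕b5⊕b7⊕b9⊕b11⊕b13⊕b15⊕b17⊕b19⊕b21⊕b23⊕b25⊕b27⊕b29⊕b31 = 0⊕0⊕1⊕1⊕1⊕0⊕0⊕1⊕0⊕0⊕1⊕1⊕1⊕1⊕0⊕0 = 0
s2: b2⊕b3⊕b6⊕b7⊕b10⊕b11⊕b14⊕b15⊕b18⊕b19⊕b22⊕b23⊕b26⊕b27⊕b30⊕b31 = 1⊕0⊕0⊕1⊕1⊕0⊕0⊕1⊕0⊕0⊕1⊕1⊕1⊕1⊕0⊕0 = 0
s4: b4⊕b5⊕b6⊕b7⊕b12⊕b13⊕b14⊕b15⊕b20⊕b21⊕b22⊕b23⊕b28⊕b29⊕b30⊕b31 = 0⊕1⊕0⊕1⊕1⊕0⊕0⊕1⊕0⊕1⊕1⊕1⊕1⊕0⊕0⊕0 = 0
s8: b8⊕b9⊕b10⊕b11⊕b12⊕b13⊕b14⊕b15⊕b24⊕b25⊕b26⊕b27⊕b28⊕b29⊕b30⊕b31 = 0⊕1⊕1⊕0⊕1⊕0⊕0⊕1⊕0⊕1⊕1⊕1⊕1⊕0⊕0⊕0 = 0
s16: b16⊕b17⊕b18⊕b19⊕b20⊕b21⊕b22⊕b23⊕b24⊕b25⊕b26⊕b27⊕b28⊕b29⊕b30⊕b31 = 1⊕0⊕0⊕0⊕0⊕1⊕1⊕1⊕0⊕1⊕1⊕1⊕1⊕0⊕0⊕0 = 0
Syndrome (s16...s1) = 00000 → position 0 (no error).

0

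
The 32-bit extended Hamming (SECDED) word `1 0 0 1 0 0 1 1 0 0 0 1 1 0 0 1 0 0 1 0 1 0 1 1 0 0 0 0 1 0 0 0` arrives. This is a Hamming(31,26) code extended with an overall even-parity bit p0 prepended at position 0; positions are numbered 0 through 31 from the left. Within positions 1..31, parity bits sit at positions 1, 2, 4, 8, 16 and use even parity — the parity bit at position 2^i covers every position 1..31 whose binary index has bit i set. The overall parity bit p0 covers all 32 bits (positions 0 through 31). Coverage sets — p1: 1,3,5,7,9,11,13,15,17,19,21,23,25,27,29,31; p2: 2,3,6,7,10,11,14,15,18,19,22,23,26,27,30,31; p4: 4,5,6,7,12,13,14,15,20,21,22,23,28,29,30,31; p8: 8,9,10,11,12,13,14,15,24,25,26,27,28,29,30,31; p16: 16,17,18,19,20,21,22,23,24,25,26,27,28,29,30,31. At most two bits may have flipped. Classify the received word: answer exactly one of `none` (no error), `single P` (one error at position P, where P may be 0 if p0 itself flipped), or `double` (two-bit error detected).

double

s1: b1⊕b3⊕b5⊕b7⊕b9⊕b11⊕b13⊕b15⊕b17⊕b19⊕b21⊕b23⊕b25⊕b27⊕b29⊕b31 = 0⊕1⊕0⊕1⊕0⊕1⊕0⊕1⊕0⊕0⊕0⊕1⊕0⊕0⊕0⊕0 = 1
s2: b2⊕b3⊕b6⊕b7⊕b10⊕b11⊕b14⊕b15⊕b18⊕b19⊕b22⊕b23⊕b26⊕b27⊕b30⊕b31 = 0⊕1⊕1⊕1⊕0⊕1⊕0⊕1⊕1⊕0⊕1⊕1⊕0⊕0⊕0⊕0 = 0
s4: b4⊕b5⊕b6⊕b7⊕b12⊕b13⊕b14⊕b15⊕b20⊕b21⊕b22⊕b23⊕b28⊕b29⊕b30⊕b31 = 0⊕0⊕1⊕1⊕1⊕0⊕0⊕1⊕1⊕0⊕1⊕1⊕1⊕0⊕0⊕0 = 0
s8: b8⊕b9⊕b10⊕b11⊕b12⊕b13⊕b14⊕b15⊕b24⊕b25⊕b26⊕b27⊕b28⊕b29⊕b30⊕b31 = 0⊕0⊕0⊕1⊕1⊕0⊕0⊕1⊕0⊕0⊕0⊕0⊕1⊕0⊕0⊕0 = 0
s16: b16⊕b17⊕b18⊕b19⊕b20⊕b21⊕b22⊕b23⊕b24⊕b25⊕b26⊕b27⊕b28⊕b29⊕b30⊕b31 = 0⊕0⊕1⊕0⊕1⊕0⊕1⊕1⊕0⊕0⊕0⊕0⊕1⊕0⊕0⊕0 = 1
Syndrome (s16...s1) = 10001 → position 17.
Overall parity (XOR of all 32 bits, including p0): 1⊕0⊕0⊕1⊕0⊕0⊕1⊕1⊕0⊕0⊕0⊕1⊕1⊕0⊕0⊕1⊕0⊕0⊕1⊕0⊕1⊕0⊕1⊕1⊕0⊕0⊕0⊕0⊕1⊕0⊕0⊕0 = 0
Overall=0, syndrome position=17 → double-bit error detected (uncorrectable).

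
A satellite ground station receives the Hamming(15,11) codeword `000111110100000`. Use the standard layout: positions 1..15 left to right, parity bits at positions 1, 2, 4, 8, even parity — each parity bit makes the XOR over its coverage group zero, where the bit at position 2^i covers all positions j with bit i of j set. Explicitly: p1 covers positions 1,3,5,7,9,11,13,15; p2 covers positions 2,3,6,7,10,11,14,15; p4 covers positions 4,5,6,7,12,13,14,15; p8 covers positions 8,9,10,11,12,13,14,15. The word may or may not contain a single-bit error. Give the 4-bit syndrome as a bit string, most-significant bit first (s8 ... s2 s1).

s1: b1⊕b3⊕b5⊕b7⊕b9⊕b11⊕b13⊕b15 = 0⊕0⊕1⊕1⊕0⊕0⊕0⊕0 = 0
s2: b2⊕b3⊕b6⊕b7⊕b10⊕b11⊕b14⊕b15 = 0⊕0⊕1⊕1⊕1⊕0⊕0⊕0 = 1
s4: b4⊕b5⊕b6⊕b7⊕b12⊕b13⊕b14⊕b15 = 1⊕1⊕1⊕1⊕0⊕0⊕0⊕0 = 0
s8: b8⊕b9⊕b10⊕b11⊕b12⊕b13⊕b14⊕b15 = 1⊕0⊕1⊕0⊕0⊕0⊕0⊕0 = 0
Syndrome (s8...s1) = 0010 → position 2.

0010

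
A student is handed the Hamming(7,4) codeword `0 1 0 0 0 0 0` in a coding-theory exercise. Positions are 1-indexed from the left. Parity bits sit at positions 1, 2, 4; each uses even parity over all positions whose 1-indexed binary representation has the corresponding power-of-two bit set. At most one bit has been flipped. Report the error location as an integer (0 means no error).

s1: b1⊕b3⊕b5⊕b7 = 0⊕0⊕0⊕0 = 0
s2: b2⊕b3⊕b6⊕b7 = 1⊕0⊕0⊕0 = 1
s4: b4⊕b5⊕b6⊕b7 = 0⊕0⊕0⊕0 = 0
Syndrome (s4...s1) = 010 → position 2.

2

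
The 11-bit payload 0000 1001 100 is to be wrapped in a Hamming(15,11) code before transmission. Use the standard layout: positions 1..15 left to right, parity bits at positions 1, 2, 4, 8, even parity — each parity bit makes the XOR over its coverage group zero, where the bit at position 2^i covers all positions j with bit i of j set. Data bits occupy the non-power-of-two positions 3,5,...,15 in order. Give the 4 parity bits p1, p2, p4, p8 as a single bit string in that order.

0001

Place data bits at non-power-of-two positions: b3=0, b5=0, b6=0, b7=0, b9=1, b10=0, b11=0, b12=1, b13=1, b14=0, b15=0.
p1 = XOR of data positions {3,5,7,9,11,13,15} = 0⊕0⊕0⊕1⊕0⊕1⊕0 = 0
p2 = XOR of data positions {3,6,7,10,11,14,15} = 0⊕0⊕0⊕0⊕0⊕0⊕0 = 0
p4 = XOR of data positions {5,6,7,12,13,14,15} = 0⊕0⊕0⊕1⊕1⊕0⊕0 = 0
p8 = XOR of data positions {9,10,11,12,13,14,15} = 1⊕0⊕0⊕1⊕1⊕0⊕0 = 1
Parity bits p1,p2,p4,p8 = 0001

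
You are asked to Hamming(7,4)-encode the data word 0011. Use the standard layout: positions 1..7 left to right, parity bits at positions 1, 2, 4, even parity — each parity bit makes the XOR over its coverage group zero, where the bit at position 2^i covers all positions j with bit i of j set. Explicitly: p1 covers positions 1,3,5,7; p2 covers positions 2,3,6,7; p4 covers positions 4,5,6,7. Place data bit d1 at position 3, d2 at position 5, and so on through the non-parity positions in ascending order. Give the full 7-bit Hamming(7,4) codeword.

1000011

Place data bits at non-power-of-two positions: b3=0, b5=0, b6=1, b7=1.
p1 = XOR of data positions {3,5,7} = 0⊕0⊕1 = 1
p2 = XOR of data positions {3,6,7} = 0⊕1⊕1 = 0
p4 = XOR of data positions {5,6,7} = 0⊕1⊕1 = 0
Codeword b1..b7 = 1000011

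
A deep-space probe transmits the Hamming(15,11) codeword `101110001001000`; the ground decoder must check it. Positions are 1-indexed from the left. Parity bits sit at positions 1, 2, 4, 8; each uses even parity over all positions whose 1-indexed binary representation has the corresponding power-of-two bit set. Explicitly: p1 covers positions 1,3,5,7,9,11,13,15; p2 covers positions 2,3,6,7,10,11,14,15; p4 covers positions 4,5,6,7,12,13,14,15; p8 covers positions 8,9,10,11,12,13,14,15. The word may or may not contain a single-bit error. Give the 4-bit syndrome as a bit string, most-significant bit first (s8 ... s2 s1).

s1: b1⊕b3⊕b5⊕b7⊕b9⊕b11⊕b13⊕b15 = 1⊕1⊕1⊕0⊕1⊕0⊕0⊕0 = 0
s2: b2⊕b3⊕b6⊕b7⊕b10⊕b11⊕b14⊕b15 = 0⊕1⊕0⊕0⊕0⊕0⊕0⊕0 = 1
s4: b4⊕b5⊕b6⊕b7⊕b12⊕b13⊕b14⊕b15 = 1⊕1⊕0⊕0⊕1⊕0⊕0⊕0 = 1
s8: b8⊕b9⊕b10⊕b11⊕b12⊕b13⊕b14⊕b15 = 0⊕1⊕0⊕0⊕1⊕0⊕0⊕0 = 0
Syndrome (s8...s1) = 0110 → position 6.

0110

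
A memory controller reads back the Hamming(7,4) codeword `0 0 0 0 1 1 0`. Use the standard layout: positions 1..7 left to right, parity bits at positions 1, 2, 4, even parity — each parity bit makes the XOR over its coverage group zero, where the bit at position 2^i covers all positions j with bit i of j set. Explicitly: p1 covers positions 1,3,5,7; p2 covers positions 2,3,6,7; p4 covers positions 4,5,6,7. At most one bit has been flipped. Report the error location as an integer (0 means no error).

3

s1: b1⊕b3⊕b5⊕b7 = 0⊕0⊕1⊕0 = 1
s2: b2⊕b3⊕b6⊕b7 = 0⊕0⊕1⊕0 = 1
s4: b4⊕b5⊕b6⊕b7 = 0⊕1⊕1⊕0 = 0
Syndrome (s4...s1) = 011 → position 3.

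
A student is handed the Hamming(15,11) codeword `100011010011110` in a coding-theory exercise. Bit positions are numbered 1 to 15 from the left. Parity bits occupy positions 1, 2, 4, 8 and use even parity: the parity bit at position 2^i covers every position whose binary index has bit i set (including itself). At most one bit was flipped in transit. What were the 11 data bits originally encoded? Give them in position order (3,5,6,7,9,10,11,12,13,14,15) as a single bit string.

s1: b1⊕b3⊕b5⊕b7⊕b9⊕b11⊕b13⊕b15 = 1⊕0⊕1⊕0⊕0⊕1⊕1⊕0 = 0
s2: b2⊕b3⊕b6⊕b7⊕b10⊕b11⊕b14⊕b15 = 0⊕0⊕1⊕0⊕0⊕1⊕1⊕0 = 1
s4: b4⊕b5⊕b6⊕b7⊕b12⊕b13⊕b14⊕b15 = 0⊕1⊕1⊕0⊕1⊕1⊕1⊕0 = 1
s8: b8⊕b9⊕b10⊕b11⊕b12⊕b13⊕b14⊕b15 = 1⊕0⊕0⊕1⊕1⊕1⊕1⊕0 = 1
Syndrome (s8...s1) = 1110 → position 14.
Flip bit 14: corrected codeword = 100011010011100
Data bits at positions 3,5,6,7,9,10,11,12,13,14,15: 01100011100

01100011100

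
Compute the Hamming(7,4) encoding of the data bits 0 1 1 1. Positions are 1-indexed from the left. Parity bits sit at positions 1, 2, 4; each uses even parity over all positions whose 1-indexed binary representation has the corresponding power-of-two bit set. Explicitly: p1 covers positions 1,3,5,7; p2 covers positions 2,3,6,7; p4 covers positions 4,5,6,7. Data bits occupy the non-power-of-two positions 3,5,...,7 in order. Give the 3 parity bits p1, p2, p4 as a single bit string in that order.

001

Place data bits at non-power-of-two positions: b3=0, b5=1, b6=1, b7=1.
p1 = XOR of data positions {3,5,7} = 0⊕1⊕1 = 0
p2 = XOR of data positions {3,6,7} = 0⊕1⊕1 = 0
p4 = XOR of data positions {5,6,7} = 1⊕1⊕1 = 1
Parity bits p1,p2,p4 = 001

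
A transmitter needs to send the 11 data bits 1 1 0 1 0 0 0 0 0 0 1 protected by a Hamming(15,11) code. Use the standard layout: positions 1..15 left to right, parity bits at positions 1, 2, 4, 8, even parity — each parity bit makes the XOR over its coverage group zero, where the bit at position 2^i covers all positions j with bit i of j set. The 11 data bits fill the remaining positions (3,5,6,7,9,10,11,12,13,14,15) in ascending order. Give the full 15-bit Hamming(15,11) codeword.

Place data bits at non-power-of-two positions: b3=1, b5=1, b6=0, b7=1, b9=0, b10=0, b11=0, b12=0, b13=0, b14=0, b15=1.
p1 = XOR of data positions {3,5,7,9,11,13,15} = 1⊕1⊕1⊕0⊕0⊕0⊕1 = 0
p2 = XOR of data positions {3,6,7,10,11,14,15} = 1⊕0⊕1⊕0⊕0⊕0⊕1 = 1
p4 = XOR of data positions {5,6,7,12,13,14,15} = 1⊕0⊕1⊕0⊕0⊕0⊕1 = 1
p8 = XOR of data positions {9,10,11,12,13,14,15} = 0⊕0⊕0⊕0⊕0⊕0⊕1 = 1
Codeword b1..b15 = 011110110000001

011110110000001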